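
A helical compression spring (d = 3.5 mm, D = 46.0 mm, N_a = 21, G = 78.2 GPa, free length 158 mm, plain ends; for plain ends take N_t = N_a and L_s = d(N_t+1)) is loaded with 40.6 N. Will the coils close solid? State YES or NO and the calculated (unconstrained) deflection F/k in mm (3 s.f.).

k = Gd⁴/(8D³N_a) = (78.2×10³)(3.5⁴)/(8·46.0³·21) = 0.71762 N/mm
N_t = 21; L_s = 3.5·22 = 77 mm; δ_solid = L₀ − L_s = 158 − 77 = 81 mm
δ = F/k = 40.6/0.71762 = 56.576 mm
δ < δ_solid → spring does not go solid

NO, δ = 56.6 mm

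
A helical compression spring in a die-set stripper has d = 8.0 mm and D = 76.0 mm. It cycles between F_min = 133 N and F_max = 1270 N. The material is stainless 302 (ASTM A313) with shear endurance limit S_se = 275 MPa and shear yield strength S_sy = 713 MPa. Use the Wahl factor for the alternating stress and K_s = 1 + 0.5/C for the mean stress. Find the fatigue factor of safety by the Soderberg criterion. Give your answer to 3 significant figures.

C = D/d = 76.0/8.0 = 9.5000; K_W = (4C−1)/(4C−4)+0.615/C = 1.1530; K_s = 1+0.5/C = 1.0526
F_a = (F_max−F_min)/2 = 568.5 N; F_m = (F_max+F_min)/2 = 701.5 N
τ_a = K_W·8F_aD/(πd³) = 1.1530 × 214.89 = 247.76 MPa
τ_m = K_s·8F_mD/(πd³) = 1.0526 × 265.16 = 279.12 MPa
Soderberg: 1/n_f = τ_a/S_se + τ_m/S_sy = 247.76/275 + 279.12/713 = 0.90095 + 0.39147 = 1.2924
n_f = 1/1.2924 = 0.7737

0.774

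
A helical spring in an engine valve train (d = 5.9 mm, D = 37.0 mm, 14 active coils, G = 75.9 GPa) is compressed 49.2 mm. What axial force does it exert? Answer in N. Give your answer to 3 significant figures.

798 N

k = Gd⁴/(8D³N_a) = (75.9×10³)(5.9⁴)/(8·37.0³·14) = 16.212 N/mm
F = k·δ = 16.212 × 49.2 = 797.61 N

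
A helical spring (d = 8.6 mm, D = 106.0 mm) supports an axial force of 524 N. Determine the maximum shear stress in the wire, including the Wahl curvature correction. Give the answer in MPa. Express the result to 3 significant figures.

248 MPa

Spring index C = D/d = 106.0/8.6 = 12.3256
K_W = (4C−1)/(4C−4) + 0.615/C = 48.302/45.302 + 0.0499 = 1.1161
τ₀ = 8FD/(πd³) = 8·524·106.0/(π·8.6³) = 444352/1998.2 = 222.37 MPa
τ_max = K·τ₀ = 1.1161 × 222.37 = 248.19 MPa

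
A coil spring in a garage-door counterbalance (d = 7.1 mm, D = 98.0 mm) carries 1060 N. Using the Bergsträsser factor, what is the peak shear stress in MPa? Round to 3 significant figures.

810 MPa

Spring index C = D/d = 98.0/7.1 = 13.8028
K_B = (4C+2)/(4C−3) = 57.211/52.211 = 1.0958
τ₀ = 8FD/(πd³) = 8·1060·98.0/(π·7.1³) = 831040/1124.4 = 739.09 MPa
τ_max = K·τ₀ = 1.0958 × 739.09 = 809.87 MPa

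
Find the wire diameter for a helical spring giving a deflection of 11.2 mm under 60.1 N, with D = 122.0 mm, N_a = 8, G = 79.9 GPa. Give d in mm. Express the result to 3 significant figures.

Required rate k = F/δ = 60.1/11.2 = 5.3661 N/mm
d = (8D³N_a·k / G)^(1/4) = (8·122.0³·8·5.3661 / (79.9×10³))^0.25
  = (7804.9)^0.25 = 9.3992 mm

9.40 mm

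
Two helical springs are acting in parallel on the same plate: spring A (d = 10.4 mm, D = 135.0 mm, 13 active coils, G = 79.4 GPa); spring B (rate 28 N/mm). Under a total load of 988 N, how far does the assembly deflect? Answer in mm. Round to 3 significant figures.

31.2 mm

k_A = Gd⁴/(8D³N_a) = (79.4×10³)(10.4⁴)/(8·135.0³·13) = 3.6301 N/mm
Parallel: k_eq = 3.6301 + 28 = 31.63 N/mm
δ = F/k_eq = 988/31.63 = 31.236 mm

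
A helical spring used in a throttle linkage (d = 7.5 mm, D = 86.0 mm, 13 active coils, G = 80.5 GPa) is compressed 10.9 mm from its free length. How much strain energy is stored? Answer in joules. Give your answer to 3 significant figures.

0.229 J

k = Gd⁴/(8D³N_a) = (80.5×10³)(7.5⁴)/(8·86.0³·13) = 3.8505 N/mm
U = ½kδ² = 0.5 × 3.8505 × 10.9² = 228.74 N·mm = 0.22874 J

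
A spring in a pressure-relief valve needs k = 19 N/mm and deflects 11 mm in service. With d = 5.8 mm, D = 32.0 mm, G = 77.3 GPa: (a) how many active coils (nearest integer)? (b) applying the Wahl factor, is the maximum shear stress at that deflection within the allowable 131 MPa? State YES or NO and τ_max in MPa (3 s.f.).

N_a = Gd⁴/(8D³k) = (77.3×10³)(5.8⁴)/(8·32.0³·19) = 17.56 → N_a = 18
Actual rate k = Gd⁴/(8D³·18) = 18.539 N/mm
Working load F = kδ = 18.539·11 = 203.93 N
C = 32.0/5.8 = 5.5172; K_W = (4C−1)/(4C−4)+0.615/C = 1.2775
τ_max = K_W·8FD/(πd³) = 1.2775·85.168 = 108.8 MPa
τ_max ≤ 131 MPa → acceptable

(a) 18 coils; (b) YES, τ_max = 109 MPa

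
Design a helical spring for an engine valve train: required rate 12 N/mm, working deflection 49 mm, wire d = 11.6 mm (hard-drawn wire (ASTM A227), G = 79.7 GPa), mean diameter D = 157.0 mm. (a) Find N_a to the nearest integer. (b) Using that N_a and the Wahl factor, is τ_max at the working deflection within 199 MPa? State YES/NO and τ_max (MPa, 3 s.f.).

(a) 4 coils; (b) YES, τ_max = 162 MPa

N_a = Gd⁴/(8D³k) = (79.7×10³)(11.6⁴)/(8·157.0³·12) = 3.884 → N_a = 4
Actual rate k = Gd⁴/(8D³·4) = 11.653 N/mm
Working load F = kδ = 11.653·49 = 571 N
C = 157.0/11.6 = 13.5345; K_W = (4C−1)/(4C−4)+0.615/C = 1.1053
τ_max = K_W·8FD/(πd³) = 1.1053·146.25 = 161.65 MPa
τ_max ≤ 199 MPa → acceptable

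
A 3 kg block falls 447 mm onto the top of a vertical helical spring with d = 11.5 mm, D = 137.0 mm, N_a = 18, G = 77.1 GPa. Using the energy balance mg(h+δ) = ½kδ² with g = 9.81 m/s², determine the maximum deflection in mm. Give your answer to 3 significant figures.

k = Gd⁴/(8D³N_a) = (77.1×10³)(11.5⁴)/(8·137.0³·18) = 3.6418 N/mm
W = mg = 3 × 9.81 = 29.43 N
½kδ² − Wδ − Wh = 0 → δ = (W + √(W² + 2kWh))/k
δ = (29.43 + √(866.12 + 95818.5))/3.6418 = (29.43 + 310.94)/3.6418 = 93.461 mm

93.5 mm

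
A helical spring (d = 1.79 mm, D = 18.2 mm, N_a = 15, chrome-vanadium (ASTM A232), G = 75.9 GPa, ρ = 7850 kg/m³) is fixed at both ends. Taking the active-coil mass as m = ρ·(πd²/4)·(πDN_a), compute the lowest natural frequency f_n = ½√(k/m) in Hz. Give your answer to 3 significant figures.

126 Hz

k = Gd⁴/(8D³N_a) = (75.9×10³)(1.79⁴)/(8·18.2³·15) = 1.0771 N/mm = 1077.1 N/m
Wire length L = πDN_a = π·18.2·15 = 857.65 mm
m = ρ·(πd²/4)·L = 7850 × 2.5165×10⁻⁶ m² × 0.85765 m = 0.016943 kg
f_n = ½√(k/m) = 0.5·√(1077.1/0.016943) = 0.5·√(63574) = 126.07 Hz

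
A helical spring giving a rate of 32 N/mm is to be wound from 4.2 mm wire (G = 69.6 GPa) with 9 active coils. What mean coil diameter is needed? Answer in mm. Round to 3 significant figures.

21.1 mm

D = (Gd⁴/(8N_a·k))^(1/3) = (69.6×10³·4.2⁴/(8·9·32))^(1/3)
  = (9399.92)^(1/3) = 21.1045 mm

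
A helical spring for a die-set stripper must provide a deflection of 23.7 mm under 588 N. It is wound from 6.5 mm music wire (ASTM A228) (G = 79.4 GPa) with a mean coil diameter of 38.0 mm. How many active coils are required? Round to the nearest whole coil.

Required rate k = F/δ = 588/23.7 = 24.81 N/mm
N_a = Gd⁴/(8D³k) = (79.4×10³ × 6.5⁴)/(8 × 38.0³ × 24.81)
    = 1.41734e+08 / 1.08911e+07 = 13.01 → 13 coils

13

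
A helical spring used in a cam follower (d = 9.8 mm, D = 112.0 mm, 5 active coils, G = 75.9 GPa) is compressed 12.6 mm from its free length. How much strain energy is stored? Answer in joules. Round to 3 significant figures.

0.989 J

k = Gd⁴/(8D³N_a) = (75.9×10³)(9.8⁴)/(8·112.0³·5) = 12.458 N/mm
U = ½kδ² = 0.5 × 12.458 × 12.6² = 988.88 N·mm = 0.98888 J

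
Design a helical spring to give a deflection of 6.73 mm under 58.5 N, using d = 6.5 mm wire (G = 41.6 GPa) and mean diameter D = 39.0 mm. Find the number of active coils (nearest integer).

18

Required rate k = F/δ = 58.5/6.73 = 8.6924 N/mm
N_a = Gd⁴/(8D³k) = (41.6×10³ × 6.5⁴)/(8 × 39.0³ × 8.6924)
    = 7.42586e+07 / 4.12501e+06 = 18 → 18 coils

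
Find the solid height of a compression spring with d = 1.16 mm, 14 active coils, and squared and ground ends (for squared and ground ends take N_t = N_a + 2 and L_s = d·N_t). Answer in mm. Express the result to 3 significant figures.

18.6 mm

squared and ground ends: N_t = N_a + 2 = 14 + 2 = 16
L_s = d·N_t = 1.16 × 16 = 18.56 mm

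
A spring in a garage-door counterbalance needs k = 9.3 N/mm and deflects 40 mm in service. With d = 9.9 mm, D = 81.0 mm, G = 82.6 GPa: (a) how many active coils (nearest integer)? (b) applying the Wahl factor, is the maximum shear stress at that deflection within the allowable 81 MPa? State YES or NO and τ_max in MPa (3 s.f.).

(a) 20 coils; (b) NO, τ_max = 93.6 MPa

N_a = Gd⁴/(8D³k) = (82.6×10³)(9.9⁴)/(8·81.0³·9.3) = 20.07 → N_a = 20
Actual rate k = Gd⁴/(8D³·20) = 9.3314 N/mm
Working load F = kδ = 9.3314·40 = 373.26 N
C = 81.0/9.9 = 8.1818; K_W = (4C−1)/(4C−4)+0.615/C = 1.1796
τ_max = K_W·8FD/(πd³) = 1.1796·79.346 = 93.596 MPa
τ_max > 81 MPa → exceeds allowable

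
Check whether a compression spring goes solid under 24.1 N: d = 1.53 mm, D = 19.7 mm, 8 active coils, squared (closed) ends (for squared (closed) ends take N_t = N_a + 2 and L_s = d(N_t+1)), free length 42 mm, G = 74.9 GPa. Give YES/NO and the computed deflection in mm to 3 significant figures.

YES, δ = 28.7 mm

k = Gd⁴/(8D³N_a) = (74.9×10³)(1.53⁴)/(8·19.7³·8) = 0.83882 N/mm
N_t = 10; L_s = 1.53·11 = 16.83 mm; δ_solid = L₀ − L_s = 42 − 16.83 = 25.17 mm
δ = F/k = 24.1/0.83882 = 28.731 mm
δ ≥ δ_solid → spring goes solid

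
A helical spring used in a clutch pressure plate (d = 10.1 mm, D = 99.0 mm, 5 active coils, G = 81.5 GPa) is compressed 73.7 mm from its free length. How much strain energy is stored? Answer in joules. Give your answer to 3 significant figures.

59.3 J

k = Gd⁴/(8D³N_a) = (81.5×10³)(10.1⁴)/(8·99.0³·5) = 21.851 N/mm
U = ½kδ² = 0.5 × 21.851 × 73.7² = 59345 N·mm = 59.345 J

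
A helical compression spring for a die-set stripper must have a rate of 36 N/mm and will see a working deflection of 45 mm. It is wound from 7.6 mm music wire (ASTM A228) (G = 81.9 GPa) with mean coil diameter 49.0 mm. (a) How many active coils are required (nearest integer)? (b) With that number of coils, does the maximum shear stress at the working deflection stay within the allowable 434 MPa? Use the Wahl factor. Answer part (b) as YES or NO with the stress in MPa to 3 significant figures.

(a) 8 coils; (b) NO, τ_max = 572 MPa

N_a = Gd⁴/(8D³k) = (81.9×10³)(7.6⁴)/(8·49.0³·36) = 8.064 → N_a = 8
Actual rate k = Gd⁴/(8D³·8) = 36.289 N/mm
Working load F = kδ = 36.289·45 = 1633 N
C = 49.0/7.6 = 6.4474; K_W = (4C−1)/(4C−4)+0.615/C = 1.2331
τ_max = K_W·8FD/(πd³) = 1.2331·464.17 = 572.35 MPa
τ_max > 434 MPa → exceeds allowable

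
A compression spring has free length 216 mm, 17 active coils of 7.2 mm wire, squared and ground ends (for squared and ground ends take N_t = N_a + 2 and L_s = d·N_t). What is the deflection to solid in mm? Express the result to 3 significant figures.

79.2 mm

N_t = 19; L_s = 7.2·19 = 136.8 mm
δ_solid = L₀ − L_s = 216 − 136.8 = 79.2 mm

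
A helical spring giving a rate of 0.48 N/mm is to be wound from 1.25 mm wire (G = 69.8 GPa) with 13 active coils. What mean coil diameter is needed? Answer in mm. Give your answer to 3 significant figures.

15.1 mm

D = (Gd⁴/(8N_a·k))^(1/3) = (69.8×10³·1.25⁴/(8·13·0.48))^(1/3)
  = (3413.66)^(1/3) = 15.0571 mm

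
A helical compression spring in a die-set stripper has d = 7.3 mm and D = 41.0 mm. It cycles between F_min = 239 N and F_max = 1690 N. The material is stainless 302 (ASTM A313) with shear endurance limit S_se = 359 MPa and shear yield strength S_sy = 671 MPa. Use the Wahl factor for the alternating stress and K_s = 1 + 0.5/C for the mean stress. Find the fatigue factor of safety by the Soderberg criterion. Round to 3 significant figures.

C = D/d = 41.0/7.3 = 5.6164; K_W = (4C−1)/(4C−4)+0.615/C = 1.2720; K_s = 1+0.5/C = 1.0890
F_a = (F_max−F_min)/2 = 725.5 N; F_m = (F_max+F_min)/2 = 964.5 N
τ_a = K_W·8F_aD/(πd³) = 1.2720 × 194.71 = 247.67 MPa
τ_m = K_s·8F_mD/(πd³) = 1.0890 × 258.86 = 281.9 MPa
Soderberg: 1/n_f = τ_a/S_se + τ_m/S_sy = 247.67/359 + 281.9/671 = 0.68988 + 0.42012 = 1.11
n_f = 1/1.11 = 0.9009

0.901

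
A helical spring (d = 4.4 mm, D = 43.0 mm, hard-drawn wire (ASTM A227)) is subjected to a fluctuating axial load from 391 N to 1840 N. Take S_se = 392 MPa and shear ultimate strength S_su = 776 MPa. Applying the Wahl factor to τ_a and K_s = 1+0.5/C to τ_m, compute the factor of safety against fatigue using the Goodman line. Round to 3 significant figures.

C = D/d = 43.0/4.4 = 9.7727; K_W = (4C−1)/(4C−4)+0.615/C = 1.1484; K_s = 1+0.5/C = 1.0512
F_a = (F_max−F_min)/2 = 724.5 N; F_m = (F_max+F_min)/2 = 1115.5 N
τ_a = K_W·8F_aD/(πd³) = 1.1484 × 931.3 = 1069.5 MPa
τ_m = K_s·8F_mD/(πd³) = 1.0512 × 1433.9 = 1507.3 MPa
Goodman: 1/n_f = τ_a/S_se + τ_m/S_su = 1069.5/392 + 1507.3/776 = 2.72838 + 1.94235 = 4.6707
n_f = 1/4.6707 = 0.2141

0.214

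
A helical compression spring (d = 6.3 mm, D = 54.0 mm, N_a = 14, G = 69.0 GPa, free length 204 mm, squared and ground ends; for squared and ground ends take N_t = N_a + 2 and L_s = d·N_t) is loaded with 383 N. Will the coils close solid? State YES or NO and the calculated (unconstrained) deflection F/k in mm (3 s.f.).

k = Gd⁴/(8D³N_a) = (69.0×10³)(6.3⁴)/(8·54.0³·14) = 6.1633 N/mm
N_t = 16; L_s = 6.3·16 = 100.8 mm; δ_solid = L₀ − L_s = 204 − 100.8 = 103.2 mm
δ = F/k = 383/6.1633 = 62.142 mm
δ < δ_solid → spring does not go solid

NO, δ = 62.1 mm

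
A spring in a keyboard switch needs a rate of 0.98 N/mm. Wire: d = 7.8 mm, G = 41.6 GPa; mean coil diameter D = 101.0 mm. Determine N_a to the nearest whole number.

19

N_a = Gd⁴/(8D³k) = (41.6×10³ × 7.8⁴)/(8 × 101.0³ × 0.98)
    = 1.53983e+08 / 8.07756e+06 = 19.06 → 19 coils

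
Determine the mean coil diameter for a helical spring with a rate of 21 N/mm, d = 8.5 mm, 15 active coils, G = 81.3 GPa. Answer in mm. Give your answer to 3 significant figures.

D = (Gd⁴/(8N_a·k))^(1/3) = (81.3×10³·8.5⁴/(8·15·21))^(1/3)
  = (168409)^(1/3) = 55.2232 mm

55.2 mm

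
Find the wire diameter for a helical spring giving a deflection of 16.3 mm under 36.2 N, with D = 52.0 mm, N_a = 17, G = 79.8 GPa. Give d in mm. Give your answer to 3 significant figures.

4.80 mm

Required rate k = F/δ = 36.2/16.3 = 2.2209 N/mm
d = (8D³N_a·k / G)^(1/4) = (8·52.0³·17·2.2209 / (79.8×10³))^0.25
  = (532.19)^0.25 = 4.8030 mm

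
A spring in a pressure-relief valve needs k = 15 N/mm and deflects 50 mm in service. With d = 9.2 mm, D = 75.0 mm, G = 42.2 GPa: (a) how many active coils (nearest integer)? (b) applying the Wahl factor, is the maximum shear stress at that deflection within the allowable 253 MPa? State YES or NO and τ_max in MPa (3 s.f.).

N_a = Gd⁴/(8D³k) = (42.2×10³)(9.2⁴)/(8·75.0³·15) = 5.972 → N_a = 6
Actual rate k = Gd⁴/(8D³·6) = 14.929 N/mm
Working load F = kδ = 14.929·50 = 746.46 N
C = 75.0/9.2 = 8.1522; K_W = (4C−1)/(4C−4)+0.615/C = 1.1803
τ_max = K_W·8FD/(πd³) = 1.1803·183.08 = 216.09 MPa
τ_max ≤ 253 MPa → acceptable

(a) 6 coils; (b) YES, τ_max = 216 MPa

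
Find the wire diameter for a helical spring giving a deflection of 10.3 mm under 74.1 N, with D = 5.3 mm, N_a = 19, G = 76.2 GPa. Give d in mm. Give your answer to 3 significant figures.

1.21 mm

Required rate k = F/δ = 74.1/10.3 = 7.1942 N/mm
d = (8D³N_a·k / G)^(1/4) = (8·5.3³·19·7.1942 / (76.2×10³))^0.25
  = (2.1365)^0.25 = 1.2090 mm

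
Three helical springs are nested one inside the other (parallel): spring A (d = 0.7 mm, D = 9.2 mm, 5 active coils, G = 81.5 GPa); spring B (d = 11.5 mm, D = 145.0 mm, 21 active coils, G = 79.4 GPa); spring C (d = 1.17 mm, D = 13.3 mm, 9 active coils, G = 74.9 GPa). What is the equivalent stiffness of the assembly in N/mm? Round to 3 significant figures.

k_A = Gd⁴/(8D³N_a) = (81.5×10³)(0.7⁴)/(8·9.2³·5) = 0.62824 N/mm
k_B = Gd⁴/(8D³N_a) = (79.4×10³)(11.5⁴)/(8·145.0³·21) = 2.7114 N/mm
k_C = Gd⁴/(8D³N_a) = (74.9×10³)(1.17⁴)/(8·13.3³·9) = 0.82859 N/mm
Parallel: k_eq = 0.62824 + 2.7114 + 0.82859 = 4.1683 N/mm

4.17 N/mm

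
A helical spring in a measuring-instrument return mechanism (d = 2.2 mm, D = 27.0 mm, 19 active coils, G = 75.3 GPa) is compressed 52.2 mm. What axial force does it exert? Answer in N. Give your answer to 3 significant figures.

k = Gd⁴/(8D³N_a) = (75.3×10³)(2.2⁴)/(8·27.0³·19) = 0.58959 N/mm
F = k·δ = 0.58959 × 52.2 = 30.777 N

30.8 N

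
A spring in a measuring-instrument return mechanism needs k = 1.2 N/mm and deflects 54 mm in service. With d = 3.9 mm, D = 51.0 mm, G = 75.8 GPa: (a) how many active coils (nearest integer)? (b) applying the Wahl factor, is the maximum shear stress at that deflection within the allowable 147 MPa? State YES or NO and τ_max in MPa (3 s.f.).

N_a = Gd⁴/(8D³k) = (75.8×10³)(3.9⁴)/(8·51.0³·1.2) = 13.77 → N_a = 14
Actual rate k = Gd⁴/(8D³·14) = 1.1803 N/mm
Working load F = kδ = 1.1803·54 = 63.737 N
C = 51.0/3.9 = 13.0769; K_W = (4C−1)/(4C−4)+0.615/C = 1.1091
τ_max = K_W·8FD/(πd³) = 1.1091·139.54 = 154.77 MPa
τ_max > 147 MPa → exceeds allowable

(a) 14 coils; (b) NO, τ_max = 155 MPa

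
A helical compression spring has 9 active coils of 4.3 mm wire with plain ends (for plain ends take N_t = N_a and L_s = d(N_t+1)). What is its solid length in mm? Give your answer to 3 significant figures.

plain ends: N_t = N_a = 9
L_s = d·(N_t+1) = 4.3 × 10 = 43 mm

43.0 mm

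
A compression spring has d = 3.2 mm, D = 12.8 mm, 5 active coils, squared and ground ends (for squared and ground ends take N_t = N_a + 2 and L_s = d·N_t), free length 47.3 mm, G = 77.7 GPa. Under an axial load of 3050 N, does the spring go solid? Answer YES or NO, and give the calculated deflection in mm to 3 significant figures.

k = Gd⁴/(8D³N_a) = (77.7×10³)(3.2⁴)/(8·12.8³·5) = 97.125 N/mm
N_t = 7; L_s = 3.2·7 = 22.4 mm; δ_solid = L₀ − L_s = 47.3 − 22.4 = 24.9 mm
δ = F/k = 3050/97.125 = 31.403 mm
δ ≥ δ_solid → spring goes solid

YES, δ = 31.4 mm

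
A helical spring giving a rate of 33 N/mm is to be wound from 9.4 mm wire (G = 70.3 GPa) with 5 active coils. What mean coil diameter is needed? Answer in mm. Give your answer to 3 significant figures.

D = (Gd⁴/(8N_a·k))^(1/3) = (70.3×10³·9.4⁴/(8·5·33))^(1/3)
  = (415808)^(1/3) = 74.6387 mm

74.6 mm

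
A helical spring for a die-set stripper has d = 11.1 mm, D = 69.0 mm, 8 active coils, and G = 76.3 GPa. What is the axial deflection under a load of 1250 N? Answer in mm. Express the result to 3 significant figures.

22.7 mm

k = Gd⁴/(8D³N_a) = (76.3×10³)(11.1⁴)/(8·69.0³·8) = 55.092 N/mm
δ = F/k = 1250 / 55.092 = 22.689 mm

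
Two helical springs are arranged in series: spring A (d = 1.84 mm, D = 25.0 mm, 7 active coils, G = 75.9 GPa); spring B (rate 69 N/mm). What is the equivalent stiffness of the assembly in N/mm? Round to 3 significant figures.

0.980 N/mm

k_A = Gd⁴/(8D³N_a) = (75.9×10³)(1.84⁴)/(8·25.0³·7) = 0.99427 N/mm
Series: 1/k_eq = 1/0.99427 + 1/69 = 1.0203; k_eq = 0.98015 N/mm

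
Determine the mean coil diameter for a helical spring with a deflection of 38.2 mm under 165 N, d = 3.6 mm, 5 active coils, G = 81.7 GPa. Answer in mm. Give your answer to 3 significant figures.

Required rate k = F/δ = 165/38.2 = 4.3194 N/mm
D = (Gd⁴/(8N_a·k))^(1/3) = (81.7×10³·3.6⁴/(8·5·4.3194))^(1/3)
  = (79424)^(1/3) = 42.9850 mm

43.0 mm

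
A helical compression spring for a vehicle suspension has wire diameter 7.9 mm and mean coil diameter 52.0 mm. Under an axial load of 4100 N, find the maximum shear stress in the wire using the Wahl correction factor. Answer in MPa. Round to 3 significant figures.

1350 MPa

Spring index C = D/d = 52.0/7.9 = 6.5823
K_W = (4C−1)/(4C−4) + 0.615/C = 25.329/22.329 + 0.0934 = 1.2278
τ₀ = 8FD/(πd³) = 8·4100·52.0/(π·7.9³) = 1.7056e+06/1548.9 = 1101.1 MPa
τ_max = K·τ₀ = 1.2278 × 1101.1 = 1352 MPa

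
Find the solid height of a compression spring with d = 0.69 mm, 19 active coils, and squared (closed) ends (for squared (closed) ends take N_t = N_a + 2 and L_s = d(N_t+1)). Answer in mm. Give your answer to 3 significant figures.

squared (closed) ends: N_t = N_a + 2 = 19 + 2 = 21
L_s = d·(N_t+1) = 0.69 × 22 = 15.18 mm

15.2 mm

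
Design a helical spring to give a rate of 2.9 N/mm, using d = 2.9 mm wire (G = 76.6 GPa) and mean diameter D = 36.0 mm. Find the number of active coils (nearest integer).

5

N_a = Gd⁴/(8D³k) = (76.6×10³ × 2.9⁴)/(8 × 36.0³ × 2.9)
    = 5.41777e+06 / 1.08242e+06 = 5.005 → 5 coils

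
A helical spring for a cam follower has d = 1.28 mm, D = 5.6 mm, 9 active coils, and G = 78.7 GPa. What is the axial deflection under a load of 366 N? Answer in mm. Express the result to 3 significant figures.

21.9 mm

k = Gd⁴/(8D³N_a) = (78.7×10³)(1.28⁴)/(8·5.6³·9) = 16.708 N/mm
δ = F/k = 366 / 16.708 = 21.906 mm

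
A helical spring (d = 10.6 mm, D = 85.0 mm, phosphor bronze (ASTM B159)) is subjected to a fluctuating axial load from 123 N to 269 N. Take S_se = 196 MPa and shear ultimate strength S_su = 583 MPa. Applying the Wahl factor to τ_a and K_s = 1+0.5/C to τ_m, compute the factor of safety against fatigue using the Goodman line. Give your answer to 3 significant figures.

C = D/d = 85.0/10.6 = 8.0189; K_W = (4C−1)/(4C−4)+0.615/C = 1.1835; K_s = 1+0.5/C = 1.0624
F_a = (F_max−F_min)/2 = 73 N; F_m = (F_max+F_min)/2 = 196 N
τ_a = K_W·8F_aD/(πd³) = 1.1835 × 13.267 = 15.702 MPa
τ_m = K_s·8F_mD/(πd³) = 1.0624 × 35.62 = 37.841 MPa
Goodman: 1/n_f = τ_a/S_se + τ_m/S_su = 15.702/196 + 37.841/583 = 0.08011 + 0.06491 = 0.14502
n_f = 1/0.14502 = 6.896

6.90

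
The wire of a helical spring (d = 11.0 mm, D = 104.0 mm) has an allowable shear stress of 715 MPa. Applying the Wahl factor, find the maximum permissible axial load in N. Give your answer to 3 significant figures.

C = D/d = 104.0/11.0 = 9.4545
K_W = (4C−1)/(4C−4) + 0.615/C = 36.818/33.818 + 0.0650 = 1.1538
τ_max = K·8FD/(πd³) → F_max = τ_allow·πd³/(8DK)
F_max = 715·π·11.0³/(8·104.0·1.1538) = 2.9897e+06/959.93 = 3114.6 N

3110 N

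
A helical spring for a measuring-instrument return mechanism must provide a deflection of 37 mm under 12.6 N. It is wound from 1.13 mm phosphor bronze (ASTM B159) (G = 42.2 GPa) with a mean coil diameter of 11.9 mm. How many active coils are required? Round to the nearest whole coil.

15

Required rate k = F/δ = 12.6/37 = 0.34054 N/mm
N_a = Gd⁴/(8D³k) = (42.2×10³ × 1.13⁴)/(8 × 11.9³ × 0.34054)
    = 68806 / 4590.92 = 14.99 → 15 coils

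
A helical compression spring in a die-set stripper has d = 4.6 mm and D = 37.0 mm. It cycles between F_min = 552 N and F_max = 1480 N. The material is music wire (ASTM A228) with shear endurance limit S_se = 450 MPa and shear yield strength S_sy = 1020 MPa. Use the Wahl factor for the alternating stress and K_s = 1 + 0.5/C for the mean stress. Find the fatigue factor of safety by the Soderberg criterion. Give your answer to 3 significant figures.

0.454

C = D/d = 37.0/4.6 = 8.0435; K_W = (4C−1)/(4C−4)+0.615/C = 1.1829; K_s = 1+0.5/C = 1.0622
F_a = (F_max−F_min)/2 = 464 N; F_m = (F_max+F_min)/2 = 1016 N
τ_a = K_W·8F_aD/(πd³) = 1.1829 × 449.14 = 531.31 MPa
τ_m = K_s·8F_mD/(πd³) = 1.0622 × 983.47 = 1044.6 MPa
Soderberg: 1/n_f = τ_a/S_se + τ_m/S_sy = 531.31/450 + 1044.6/1020 = 1.18069 + 1.02412 = 2.2048
n_f = 1/2.2048 = 0.4536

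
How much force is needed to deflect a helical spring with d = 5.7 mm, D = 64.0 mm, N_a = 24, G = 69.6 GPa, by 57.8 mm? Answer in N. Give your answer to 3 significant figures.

84.4 N

k = Gd⁴/(8D³N_a) = (69.6×10³)(5.7⁴)/(8·64.0³·24) = 1.4597 N/mm
F = k·δ = 1.4597 × 57.8 = 84.371 N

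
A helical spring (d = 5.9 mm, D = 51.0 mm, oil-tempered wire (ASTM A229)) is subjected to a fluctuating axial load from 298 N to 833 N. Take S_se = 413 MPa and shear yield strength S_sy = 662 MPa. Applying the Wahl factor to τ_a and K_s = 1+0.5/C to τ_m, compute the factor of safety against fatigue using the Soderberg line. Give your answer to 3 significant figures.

0.952

C = D/d = 51.0/5.9 = 8.6441; K_W = (4C−1)/(4C−4)+0.615/C = 1.1693; K_s = 1+0.5/C = 1.0578
F_a = (F_max−F_min)/2 = 267.5 N; F_m = (F_max+F_min)/2 = 565.5 N
τ_a = K_W·8F_aD/(πd³) = 1.1693 × 169.15 = 197.78 MPa
τ_m = K_s·8F_mD/(πd³) = 1.0578 × 357.59 = 378.28 MPa
Soderberg: 1/n_f = τ_a/S_se + τ_m/S_sy = 197.78/413 + 378.28/662 = 0.47889 + 0.57141 = 1.0503
n_f = 1/1.0503 = 0.9521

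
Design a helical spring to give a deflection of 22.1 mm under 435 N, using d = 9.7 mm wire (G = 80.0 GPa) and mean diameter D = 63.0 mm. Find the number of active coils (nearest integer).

18

Required rate k = F/δ = 435/22.1 = 19.683 N/mm
N_a = Gd⁴/(8D³k) = (80.0×10³ × 9.7⁴)/(8 × 63.0³ × 19.683)
    = 7.08234e+08 / 3.93739e+07 = 17.99 → 18 coils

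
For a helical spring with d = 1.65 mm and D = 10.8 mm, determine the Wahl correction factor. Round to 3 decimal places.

C = D/d = 10.8/1.65 = 6.5455
K_W = (4C−1)/(4C−4) + 0.615/C = 25.182/22.182 + 0.0940 = 1.2292

1.229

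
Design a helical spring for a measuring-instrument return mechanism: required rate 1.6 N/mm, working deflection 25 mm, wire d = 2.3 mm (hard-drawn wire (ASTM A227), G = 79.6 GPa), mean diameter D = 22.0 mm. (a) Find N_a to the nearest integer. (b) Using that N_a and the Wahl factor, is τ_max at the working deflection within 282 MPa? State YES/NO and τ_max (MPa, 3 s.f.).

N_a = Gd⁴/(8D³k) = (79.6×10³)(2.3⁴)/(8·22.0³·1.6) = 16.34 → N_a = 16
Actual rate k = Gd⁴/(8D³·16) = 1.6344 N/mm
Working load F = kδ = 1.6344·25 = 40.859 N
C = 22.0/2.3 = 9.5652; K_W = (4C−1)/(4C−4)+0.615/C = 1.1519
τ_max = K_W·8FD/(πd³) = 1.1519·188.13 = 216.7 MPa
τ_max ≤ 282 MPa → acceptable

(a) 16 coils; (b) YES, τ_max = 217 MPa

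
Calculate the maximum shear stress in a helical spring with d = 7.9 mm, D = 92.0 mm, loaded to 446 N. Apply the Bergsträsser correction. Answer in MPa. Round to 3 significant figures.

236 MPa

Spring index C = D/d = 92.0/7.9 = 11.6456
K_B = (4C+2)/(4C−3) = 48.582/43.582 = 1.1147
τ₀ = 8FD/(πd³) = 8·446·92.0/(π·7.9³) = 328256/1548.9 = 211.92 MPa
τ_max = K·τ₀ = 1.1147 × 211.92 = 236.24 MPa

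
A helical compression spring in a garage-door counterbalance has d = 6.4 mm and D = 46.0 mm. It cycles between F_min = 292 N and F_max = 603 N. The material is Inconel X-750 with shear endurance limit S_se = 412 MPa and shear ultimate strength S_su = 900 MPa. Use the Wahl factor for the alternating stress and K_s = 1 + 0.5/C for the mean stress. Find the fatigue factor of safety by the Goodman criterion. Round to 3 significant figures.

C = D/d = 46.0/6.4 = 7.1875; K_W = (4C−1)/(4C−4)+0.615/C = 1.2068; K_s = 1+0.5/C = 1.0696
F_a = (F_max−F_min)/2 = 155.5 N; F_m = (F_max+F_min)/2 = 447.5 N
τ_a = K_W·8F_aD/(πd³) = 1.2068 × 69.485 = 83.852 MPa
τ_m = K_s·8F_mD/(πd³) = 1.0696 × 199.96 = 213.87 MPa
Goodman: 1/n_f = τ_a/S_se + τ_m/S_su = 83.852/412 + 213.87/900 = 0.20353 + 0.23764 = 0.44116
n_f = 1/0.44116 = 2.267

2.27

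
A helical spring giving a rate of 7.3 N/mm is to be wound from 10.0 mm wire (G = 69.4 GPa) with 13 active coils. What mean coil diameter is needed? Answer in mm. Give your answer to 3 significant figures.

D = (Gd⁴/(8N_a·k))^(1/3) = (69.4×10³·10.0⁴/(8·13·7.3))^(1/3)
  = (914120)^(1/3) = 97.0512 mm

97.1 mm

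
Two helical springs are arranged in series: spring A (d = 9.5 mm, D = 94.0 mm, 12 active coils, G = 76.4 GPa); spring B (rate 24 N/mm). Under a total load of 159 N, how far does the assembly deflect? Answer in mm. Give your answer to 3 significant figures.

k_A = Gd⁴/(8D³N_a) = (76.4×10³)(9.5⁴)/(8·94.0³·12) = 7.8043 N/mm
Series: 1/k_eq = 1/7.8043 + 1/24 = 0.1698; k_eq = 5.8892 N/mm
δ = F/k_eq = 159/5.8892 = 26.998 mm

27.0 mm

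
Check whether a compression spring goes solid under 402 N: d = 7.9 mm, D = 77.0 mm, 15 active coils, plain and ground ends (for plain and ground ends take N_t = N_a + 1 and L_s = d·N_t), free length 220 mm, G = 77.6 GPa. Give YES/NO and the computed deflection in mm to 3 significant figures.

NO, δ = 72.9 mm

k = Gd⁴/(8D³N_a) = (77.6×10³)(7.9⁴)/(8·77.0³·15) = 5.5172 N/mm
N_t = 16; L_s = 7.9·16 = 126.4 mm; δ_solid = L₀ − L_s = 220 − 126.4 = 93.6 mm
δ = F/k = 402/5.5172 = 72.863 mm
δ < δ_solid → spring does not go solid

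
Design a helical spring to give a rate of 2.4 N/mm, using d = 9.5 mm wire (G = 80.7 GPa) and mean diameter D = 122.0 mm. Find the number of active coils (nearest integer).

19

N_a = Gd⁴/(8D³k) = (80.7×10³ × 9.5⁴)/(8 × 122.0³ × 2.4)
    = 6.57307e+08 / 3.48643e+07 = 18.85 → 19 coils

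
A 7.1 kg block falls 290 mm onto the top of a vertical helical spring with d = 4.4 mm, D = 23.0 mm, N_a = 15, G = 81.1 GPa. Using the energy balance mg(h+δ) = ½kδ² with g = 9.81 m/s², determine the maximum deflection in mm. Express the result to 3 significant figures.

k = Gd⁴/(8D³N_a) = (81.1×10³)(4.4⁴)/(8·23.0³·15) = 20.819 N/mm
W = mg = 7.1 × 9.81 = 69.651 N
½kδ² − Wδ − Wh = 0 → δ = (W + √(W² + 2kWh))/k
δ = (69.651 + √(4851.3 + 841051))/20.819 = (69.651 + 919.73)/20.819 = 47.522 mm

47.5 mm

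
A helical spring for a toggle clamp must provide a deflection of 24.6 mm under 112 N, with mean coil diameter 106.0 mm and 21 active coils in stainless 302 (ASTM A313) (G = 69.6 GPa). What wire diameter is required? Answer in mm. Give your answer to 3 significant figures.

Required rate k = F/δ = 112/24.6 = 4.5528 N/mm
d = (8D³N_a·k / G)^(1/4) = (8·106.0³·21·4.5528 / (69.6×10³))^0.25
  = (13089)^0.25 = 10.6961 mm

10.7 mm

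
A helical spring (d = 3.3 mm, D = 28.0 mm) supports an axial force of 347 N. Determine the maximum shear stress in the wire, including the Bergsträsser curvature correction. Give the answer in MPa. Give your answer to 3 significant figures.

800 MPa

Spring index C = D/d = 28.0/3.3 = 8.4848
K_B = (4C+2)/(4C−3) = 35.939/30.939 = 1.1616
τ₀ = 8FD/(πd³) = 8·347·28.0/(π·3.3³) = 77728/112.9 = 688.47 MPa
τ_max = K·τ₀ = 1.1616 × 688.47 = 799.73 MPa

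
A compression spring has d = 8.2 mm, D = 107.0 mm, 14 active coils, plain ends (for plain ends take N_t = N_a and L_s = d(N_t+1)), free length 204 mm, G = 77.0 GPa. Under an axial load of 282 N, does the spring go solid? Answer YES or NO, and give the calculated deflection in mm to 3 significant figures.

k = Gd⁴/(8D³N_a) = (77.0×10³)(8.2⁴)/(8·107.0³·14) = 2.5373 N/mm
N_t = 14; L_s = 8.2·15 = 123 mm; δ_solid = L₀ − L_s = 204 − 123 = 81 mm
δ = F/k = 282/2.5373 = 111.14 mm
δ ≥ δ_solid → spring goes solid

YES, δ = 111 mm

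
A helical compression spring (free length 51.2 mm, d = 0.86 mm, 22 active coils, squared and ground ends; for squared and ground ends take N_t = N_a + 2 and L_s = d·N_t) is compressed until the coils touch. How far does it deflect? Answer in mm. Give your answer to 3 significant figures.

N_t = 24; L_s = 0.86·24 = 20.64 mm
δ_solid = L₀ − L_s = 51.2 − 20.64 = 30.56 mm

30.6 mm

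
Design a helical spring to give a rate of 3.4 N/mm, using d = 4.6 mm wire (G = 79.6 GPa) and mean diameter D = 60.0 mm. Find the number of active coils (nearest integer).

N_a = Gd⁴/(8D³k) = (79.6×10³ × 4.6⁴)/(8 × 60.0³ × 3.4)
    = 3.56405e+07 / 5.8752e+06 = 6.066 → 6 coils

6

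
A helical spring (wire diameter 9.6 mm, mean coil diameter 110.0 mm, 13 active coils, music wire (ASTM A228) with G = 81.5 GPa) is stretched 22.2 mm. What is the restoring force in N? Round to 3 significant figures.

111 N

k = Gd⁴/(8D³N_a) = (81.5×10³)(9.6⁴)/(8·110.0³·13) = 5.0007 N/mm
F = k·δ = 5.0007 × 22.2 = 111.02 N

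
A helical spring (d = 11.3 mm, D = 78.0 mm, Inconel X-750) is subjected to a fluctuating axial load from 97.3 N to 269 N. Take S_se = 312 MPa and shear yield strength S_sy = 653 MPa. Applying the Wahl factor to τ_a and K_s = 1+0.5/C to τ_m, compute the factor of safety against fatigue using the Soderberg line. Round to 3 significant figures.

11.4

C = D/d = 78.0/11.3 = 6.9027; K_W = (4C−1)/(4C−4)+0.615/C = 1.2162; K_s = 1+0.5/C = 1.0724
F_a = (F_max−F_min)/2 = 85.85 N; F_m = (F_max+F_min)/2 = 183.15 N
τ_a = K_W·8F_aD/(πd³) = 1.2162 × 11.818 = 14.372 MPa
τ_m = K_s·8F_mD/(πd³) = 1.0724 × 25.212 = 27.038 MPa
Soderberg: 1/n_f = τ_a/S_se + τ_m/S_sy = 14.372/312 + 27.038/653 = 0.04607 + 0.04141 = 0.087472
n_f = 1/0.087472 = 11.43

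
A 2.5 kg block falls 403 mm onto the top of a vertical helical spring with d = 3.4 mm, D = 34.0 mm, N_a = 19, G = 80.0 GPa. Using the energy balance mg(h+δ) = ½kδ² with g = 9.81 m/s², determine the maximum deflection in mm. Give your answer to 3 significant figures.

120 mm

k = Gd⁴/(8D³N_a) = (80.0×10³)(3.4⁴)/(8·34.0³·19) = 1.7895 N/mm
W = mg = 2.5 × 9.81 = 24.525 N
½kδ² − Wδ − Wh = 0 → δ = (W + √(W² + 2kWh))/k
δ = (24.525 + √(601.48 + 35372.8))/1.7895 = (24.525 + 189.67)/1.7895 = 119.7 mm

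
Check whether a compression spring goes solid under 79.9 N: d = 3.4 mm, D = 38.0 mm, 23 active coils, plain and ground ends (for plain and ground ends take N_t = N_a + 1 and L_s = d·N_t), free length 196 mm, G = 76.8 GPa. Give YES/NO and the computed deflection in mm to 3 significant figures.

NO, δ = 78.6 mm

k = Gd⁴/(8D³N_a) = (76.8×10³)(3.4⁴)/(8·38.0³·23) = 1.0165 N/mm
N_t = 24; L_s = 3.4·24 = 81.6 mm; δ_solid = L₀ − L_s = 196 − 81.6 = 114.4 mm
δ = F/k = 79.9/1.0165 = 78.603 mm
δ < δ_solid → spring does not go solid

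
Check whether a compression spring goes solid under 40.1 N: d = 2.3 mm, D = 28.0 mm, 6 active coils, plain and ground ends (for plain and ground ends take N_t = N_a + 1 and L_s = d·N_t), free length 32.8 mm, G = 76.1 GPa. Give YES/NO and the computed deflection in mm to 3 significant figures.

k = Gd⁴/(8D³N_a) = (76.1×10³)(2.3⁴)/(8·28.0³·6) = 2.0211 N/mm
N_t = 7; L_s = 2.3·7 = 16.1 mm; δ_solid = L₀ − L_s = 32.8 − 16.1 = 16.7 mm
δ = F/k = 40.1/2.0211 = 19.841 mm
δ ≥ δ_solid → spring goes solid

YES, δ = 19.8 mm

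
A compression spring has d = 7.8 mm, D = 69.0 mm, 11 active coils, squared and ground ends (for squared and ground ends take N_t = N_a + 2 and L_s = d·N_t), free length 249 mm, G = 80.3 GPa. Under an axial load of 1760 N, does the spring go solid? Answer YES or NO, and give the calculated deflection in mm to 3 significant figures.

YES, δ = 171 mm

k = Gd⁴/(8D³N_a) = (80.3×10³)(7.8⁴)/(8·69.0³·11) = 10.282 N/mm
N_t = 13; L_s = 7.8·13 = 101.4 mm; δ_solid = L₀ − L_s = 249 − 101.4 = 147.6 mm
δ = F/k = 1760/10.282 = 171.18 mm
δ ≥ δ_solid → spring goes solid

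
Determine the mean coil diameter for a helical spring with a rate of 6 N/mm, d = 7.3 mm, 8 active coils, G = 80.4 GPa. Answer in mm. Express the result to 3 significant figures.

D = (Gd⁴/(8N_a·k))^(1/3) = (80.4×10³·7.3⁴/(8·8·6))^(1/3)
  = (594588)^(1/3) = 84.0889 mm

84.1 mm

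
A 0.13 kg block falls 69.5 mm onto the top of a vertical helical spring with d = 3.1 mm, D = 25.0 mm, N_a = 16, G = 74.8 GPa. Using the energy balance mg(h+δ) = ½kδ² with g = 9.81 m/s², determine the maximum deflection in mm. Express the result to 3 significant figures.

k = Gd⁴/(8D³N_a) = (74.8×10³)(3.1⁴)/(8·25.0³·16) = 3.454 N/mm
W = mg = 0.13 × 9.81 = 1.2753 N
½kδ² − Wδ − Wh = 0 → δ = (W + √(W² + 2kWh))/k
δ = (1.2753 + √(1.6264 + 612.274))/3.454 = (1.2753 + 24.777)/3.454 = 7.5427 mm

7.54 mm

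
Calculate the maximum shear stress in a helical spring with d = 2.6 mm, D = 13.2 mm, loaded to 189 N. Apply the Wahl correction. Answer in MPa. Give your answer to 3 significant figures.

Spring index C = D/d = 13.2/2.6 = 5.0769
K_W = (4C−1)/(4C−4) + 0.615/C = 19.308/16.308 + 0.1211 = 1.3051
τ₀ = 8FD/(πd³) = 8·189·13.2/(π·2.6³) = 19958.4/55.217 = 361.46 MPa
τ_max = K·τ₀ = 1.3051 × 361.46 = 471.74 MPa

472 MPa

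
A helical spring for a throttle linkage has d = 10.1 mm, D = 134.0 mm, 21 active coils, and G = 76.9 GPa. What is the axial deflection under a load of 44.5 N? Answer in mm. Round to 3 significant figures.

k = Gd⁴/(8D³N_a) = (76.9×10³)(10.1⁴)/(8·134.0³·21) = 1.9796 N/mm
δ = F/k = 44.5 / 1.9796 = 22.479 mm

22.5 mm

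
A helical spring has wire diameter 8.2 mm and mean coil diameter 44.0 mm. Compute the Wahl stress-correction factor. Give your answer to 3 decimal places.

1.286

C = D/d = 44.0/8.2 = 5.3659
K_W = (4C−1)/(4C−4) + 0.615/C = 20.463/17.463 + 0.1146 = 1.2864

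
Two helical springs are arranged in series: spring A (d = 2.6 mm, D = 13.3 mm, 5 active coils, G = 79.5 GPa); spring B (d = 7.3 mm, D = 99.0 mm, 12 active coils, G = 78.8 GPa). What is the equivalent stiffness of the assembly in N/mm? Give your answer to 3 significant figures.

2.26 N/mm

k_A = Gd⁴/(8D³N_a) = (79.5×10³)(2.6⁴)/(8·13.3³·5) = 38.605 N/mm
k_B = Gd⁴/(8D³N_a) = (78.8×10³)(7.3⁴)/(8·99.0³·12) = 2.4024 N/mm
Series: 1/k_eq = 1/38.605 + 1/2.4024 = 0.44216; k_eq = 2.2616 N/mm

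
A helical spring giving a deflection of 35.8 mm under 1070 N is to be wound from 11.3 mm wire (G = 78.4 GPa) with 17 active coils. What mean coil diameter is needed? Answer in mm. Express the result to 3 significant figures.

68.0 mm

Required rate k = F/δ = 1070/35.8 = 29.888 N/mm
D = (Gd⁴/(8N_a·k))^(1/3) = (78.4×10³·11.3⁴/(8·17·29.888))^(1/3)
  = (314478)^(1/3) = 68.0033 mm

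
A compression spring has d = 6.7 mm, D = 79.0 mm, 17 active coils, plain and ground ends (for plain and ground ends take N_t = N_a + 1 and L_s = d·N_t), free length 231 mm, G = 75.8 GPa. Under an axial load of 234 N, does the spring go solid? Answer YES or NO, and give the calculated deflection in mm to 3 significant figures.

NO, δ = 103 mm

k = Gd⁴/(8D³N_a) = (75.8×10³)(6.7⁴)/(8·79.0³·17) = 2.278 N/mm
N_t = 18; L_s = 6.7·18 = 120.6 mm; δ_solid = L₀ − L_s = 231 − 120.6 = 110.4 mm
δ = F/k = 234/2.278 = 102.72 mm
δ < δ_solid → spring does not go solid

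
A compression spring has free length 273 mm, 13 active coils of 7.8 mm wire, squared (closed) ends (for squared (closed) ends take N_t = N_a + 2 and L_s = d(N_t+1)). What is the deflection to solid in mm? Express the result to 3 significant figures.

148 mm

N_t = 15; L_s = 7.8·16 = 124.8 mm
δ_solid = L₀ − L_s = 273 − 124.8 = 148.2 mm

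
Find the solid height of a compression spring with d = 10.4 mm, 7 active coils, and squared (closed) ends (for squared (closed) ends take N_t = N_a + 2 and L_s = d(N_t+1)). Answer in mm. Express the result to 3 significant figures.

104 mm

squared (closed) ends: N_t = N_a + 2 = 7 + 2 = 9
L_s = d·(N_t+1) = 10.4 × 10 = 104 mm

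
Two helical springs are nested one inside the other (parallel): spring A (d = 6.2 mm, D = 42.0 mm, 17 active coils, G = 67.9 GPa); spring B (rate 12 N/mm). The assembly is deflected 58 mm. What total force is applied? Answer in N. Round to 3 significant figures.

k_A = Gd⁴/(8D³N_a) = (67.9×10³)(6.2⁴)/(8·42.0³·17) = 9.9575 N/mm
Parallel: k_eq = 9.9575 + 12 = 21.957 N/mm
F = k_eq·δ = 21.957·58 = 1273.5 N

1270 N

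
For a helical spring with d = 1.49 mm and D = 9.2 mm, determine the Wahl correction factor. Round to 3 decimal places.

1.245

C = D/d = 9.2/1.49 = 6.1745
K_W = (4C−1)/(4C−4) + 0.615/C = 23.698/20.698 + 0.0996 = 1.2445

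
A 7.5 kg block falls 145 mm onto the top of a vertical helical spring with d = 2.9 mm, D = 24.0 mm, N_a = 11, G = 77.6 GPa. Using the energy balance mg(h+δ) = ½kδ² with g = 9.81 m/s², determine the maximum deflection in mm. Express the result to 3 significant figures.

87.0 mm

k = Gd⁴/(8D³N_a) = (77.6×10³)(2.9⁴)/(8·24.0³·11) = 4.5117 N/mm
W = mg = 7.5 × 9.81 = 73.575 N
½kδ² − Wδ − Wh = 0 → δ = (W + √(W² + 2kWh))/k
δ = (73.575 + √(5413.3 + 96264.4))/4.5117 = (73.575 + 318.87)/4.5117 = 86.984 mm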